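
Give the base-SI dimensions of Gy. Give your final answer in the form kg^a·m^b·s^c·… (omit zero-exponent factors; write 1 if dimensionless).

Gy = m²·s⁻².

m²·s⁻²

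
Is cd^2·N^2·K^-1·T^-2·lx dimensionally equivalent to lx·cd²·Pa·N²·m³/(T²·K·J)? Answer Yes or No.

Yes

Left side:
  N = kg·m/s² = kg·m·s⁻² (force = mass × acceleration).
  So N² = kg²·m²·s⁻⁴.
  T = Wb/m² (flux density = flux per area),
      = kg·s⁻²·A⁻¹.
  So T⁻² = kg⁻²·s⁴·A².
  lx = lm/m² (illuminance = luminous flux per area),
      = m⁻²·cd.
  Combining: cd²·N²·K⁻¹·T⁻²·lx = cd² · (kg²·m²·s⁻⁴) · K⁻¹ · (kg⁻²·s⁴·A²) · (m⁻²·cd) = A²·K⁻¹·cd³.
Right side:
  T = Wb/m² (flux density = flux per area),
      = kg·s⁻²·A⁻¹.
  So T⁻² = kg⁻²·s⁴·A².
  lx = lm/m² (illuminance = luminous flux per area),
      = m⁻²·cd.
  Pa = N/m² (pressure = force per area),
      = kg·m⁻¹·s⁻².
  N = kg·m/s² = kg·m·s⁻² (force = mass × acceleration).
  So N² = kg²·m²·s⁻⁴.
  J = N·m (work = force × distance),
      = kg·m²·s⁻².
  So J⁻¹ = kg⁻¹·m⁻²·s².
  Combining: T⁻²·lx·cd²·Pa·N²·K⁻¹·m³·J⁻¹ = (kg⁻²·s⁴·A²) · (m⁻²·cd) · cd² · (kg·m⁻¹·s⁻²) · (kg²·m²·s⁻⁴) · K⁻¹ · m³ · (kg⁻¹·m⁻²·s²) = A²·K⁻¹·cd³.
Both reduce to A²·K⁻¹·cd³.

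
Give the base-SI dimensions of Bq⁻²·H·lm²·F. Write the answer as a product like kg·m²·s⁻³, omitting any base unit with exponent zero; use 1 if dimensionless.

Bq = s⁻¹.
So Bq⁻² = s².
H = kg·m²·s⁻²·A⁻².
lm = cd.
So lm² = cd².
F = kg⁻¹·m⁻²·s⁴·A².
Combining: Bq⁻²·H·lm²·F = s² · (kg·m²·s⁻²·A⁻²) · cd² · (kg⁻¹·m⁻²·s⁴·A²) = s⁴·cd².

s⁴·cd²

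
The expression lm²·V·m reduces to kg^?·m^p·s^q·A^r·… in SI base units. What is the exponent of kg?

lm = cd·sr = cd (luminous flux; sr is dimensionless).
So lm² = cd².
V = W/A (potential = power per current),
    = kg·m²·s⁻³·A⁻¹.
Combining: lm²·V·m = cd² · (kg·m²·s⁻³·A⁻¹) · m = kg·m³·s⁻³·A⁻¹·cd².
The exponent of kg is 1.

1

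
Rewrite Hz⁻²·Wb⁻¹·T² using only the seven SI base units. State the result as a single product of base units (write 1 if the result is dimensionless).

kg·m⁻²·A⁻¹

Hz = 1/s = s⁻¹ (frequency is cycles per second).
So Hz⁻² = s².
Wb = V·s (flux: a volt is a weber per second),
    = kg·m²·s⁻²·A⁻¹.
So Wb⁻¹ = kg⁻¹·m⁻²·s²·A.
T = Wb/m² (flux density = flux per area),
    = kg·s⁻²·A⁻¹.
So T² = kg²·s⁻⁴·A⁻².
Combining: Hz⁻²·Wb⁻¹·T² = s² · (kg⁻¹·m⁻²·s²·A) · (kg²·s⁻⁴·A⁻²) = kg·m⁻²·A⁻¹.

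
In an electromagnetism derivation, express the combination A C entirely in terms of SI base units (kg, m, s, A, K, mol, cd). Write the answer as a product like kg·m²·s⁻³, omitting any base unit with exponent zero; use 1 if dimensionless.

C = A·s = s·A (charge = current × time).
Combining: A·C = A · (s·A) = s·A².

s·A²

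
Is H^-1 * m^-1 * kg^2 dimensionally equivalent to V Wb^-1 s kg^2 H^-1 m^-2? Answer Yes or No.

No

Left side:
  H = kg·m²·s⁻²·A⁻².
  So H⁻¹ = kg⁻¹·m⁻²·s²·A².
  Combining: H⁻¹·m⁻¹·kg² = (kg⁻¹·m⁻²·s²·A²) · m⁻¹ · kg² = kg·m⁻³·s²·A².
Right side:
  V = W/A (potential = power per current),
      = kg·m²·s⁻³·A⁻¹.
  Wb = V·s (flux: a volt is a weber per second),
      = kg·m²·s⁻²·A⁻¹.
  So Wb⁻¹ = kg⁻¹·m⁻²·s²·A.
  H = Wb/A (inductance = flux per current),
      = kg·m²·s⁻²·A⁻².
  So H⁻¹ = kg⁻¹·m⁻²·s²·A².
  Combining: V·Wb⁻¹·s·kg²·H⁻¹·m⁻² = (kg·m²·s⁻³·A⁻¹) · (kg⁻¹·m⁻²·s²·A) · s · kg² · (kg⁻¹·m⁻²·s²·A²) · m⁻² = kg·m⁻⁴·s²·A².
Left is kg·m⁻³·s²·A²; right is kg·m⁻⁴·s²·A² — different.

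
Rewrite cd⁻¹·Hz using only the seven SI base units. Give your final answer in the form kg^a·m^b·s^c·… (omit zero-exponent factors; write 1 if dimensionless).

s⁻¹·cd⁻¹

Hz = s⁻¹.
Combining: cd⁻¹·Hz = cd⁻¹ · s⁻¹ = s⁻¹·cd⁻¹.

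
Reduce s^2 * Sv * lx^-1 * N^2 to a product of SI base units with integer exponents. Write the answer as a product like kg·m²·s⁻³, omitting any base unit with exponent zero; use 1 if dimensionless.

kg²·m⁶·s⁻⁴·cd⁻¹

Sv = J/kg (equivalent dose = energy per mass),
    = m²·s⁻².
lx = lm/m² (illuminance = luminous flux per area),
    = m⁻²·cd.
So lx⁻¹ = m²·cd⁻¹.
N = kg·m/s² = kg·m·s⁻² (force = mass × acceleration).
So N² = kg²·m²·s⁻⁴.
Combining: s²·Sv·lx⁻¹·N² = s² · (m²·s⁻²) · (m²·cd⁻¹) · (kg²·m²·s⁻⁴) = kg²·m⁶·s⁻⁴·cd⁻¹.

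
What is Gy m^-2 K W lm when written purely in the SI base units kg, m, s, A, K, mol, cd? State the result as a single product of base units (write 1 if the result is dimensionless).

Gy = J/kg (absorbed dose = energy per mass),
    = m²·s⁻².
W = J/s (power = energy per time),
    = kg·m²·s⁻³.
lm = cd·sr = cd (luminous flux; sr is dimensionless).
Combining: Gy·m⁻²·K·W·lm = (m²·s⁻²) · m⁻² · K · (kg·m²·s⁻³) · cd = kg·m²·s⁻⁵·K·cd.

kg·m²·s⁻⁵·K·cd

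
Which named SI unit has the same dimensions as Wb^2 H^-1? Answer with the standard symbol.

Wb = kg·m²·s⁻²·A⁻¹.
So Wb² = kg²·m⁴·s⁻⁴·A⁻².
H = kg·m²·s⁻²·A⁻².
So H⁻¹ = kg⁻¹·m⁻²·s²·A².
Combining: Wb²·H⁻¹ = (kg²·m⁴·s⁻⁴·A⁻²) · (kg⁻¹·m⁻²·s²·A²) = kg·m²·s⁻².
kg·m²·s⁻² is the base-SI form of the joule.

J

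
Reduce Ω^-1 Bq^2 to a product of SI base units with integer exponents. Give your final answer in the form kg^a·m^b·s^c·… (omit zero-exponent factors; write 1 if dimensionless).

Ω = V/A (resistance = voltage per current),
    = kg·m²·s⁻³·A⁻².
So Ω⁻¹ = kg⁻¹·m⁻²·s³·A².
Bq = 1/s = s⁻¹ (activity is decays per second).
So Bq² = s⁻².
Combining: Ω⁻¹·Bq² = (kg⁻¹·m⁻²·s³·A²) · s⁻² = kg⁻¹·m⁻²·s·A².

kg⁻¹·m⁻²·s·A²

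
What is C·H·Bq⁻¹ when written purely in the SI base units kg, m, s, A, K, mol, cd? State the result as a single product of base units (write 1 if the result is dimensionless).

kg·m²·A⁻¹

C = s·A.
H = kg·m²·s⁻²·A⁻².
Bq = s⁻¹.
So Bq⁻¹ = s.
Combining: C·H·Bq⁻¹ = (s·A) · (kg·m²·s⁻²·A⁻²) · s = kg·m²·A⁻¹.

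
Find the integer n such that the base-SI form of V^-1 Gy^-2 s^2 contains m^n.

V = kg·m²·s⁻³·A⁻¹.
So V⁻¹ = kg⁻¹·m⁻²·s³·A.
Gy = m²·s⁻².
So Gy⁻² = m⁻⁴·s⁴.
Combining: V⁻¹·Gy⁻²·s² = (kg⁻¹·m⁻²·s³·A) · (m⁻⁴·s⁴) · s² = kg⁻¹·m⁻⁶·s⁹·A.
The exponent of m is -6.

-6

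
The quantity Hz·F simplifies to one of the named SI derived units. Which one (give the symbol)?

S

Hz = 1/s = s⁻¹ (frequency is cycles per second).
F = C/V (capacitance = charge per voltage),
    = A·s/(kg·m²·s⁻³·A⁻¹) (substituting C and V),
    = kg⁻¹·m⁻²·s⁴·A².
Combining: Hz·F = s⁻¹ · (kg⁻¹·m⁻²·s⁴·A²) = kg⁻¹·m⁻²·s³·A².
kg⁻¹·m⁻²·s³·A² is the base-SI form of the siemens.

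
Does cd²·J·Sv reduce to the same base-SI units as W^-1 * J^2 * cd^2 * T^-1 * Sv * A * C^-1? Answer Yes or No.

No

Left side:
  J = kg·m²·s⁻².
  Sv = m²·s⁻².
  Combining: cd²·J·Sv = cd² · (kg·m²·s⁻²) · (m²·s⁻²) = kg·m⁴·s⁻⁴·cd².
Right side:
  W = J/s (power = energy per time),
      = kg·m²·s⁻³.
  So W⁻¹ = kg⁻¹·m⁻²·s³.
  J = N·m (work = force × distance),
      = kg·m²·s⁻².
  So J² = kg²·m⁴·s⁻⁴.
  T = Wb/m² (flux density = flux per area),
      = kg·s⁻²·A⁻¹.
  So T⁻¹ = kg⁻¹·s²·A.
  Sv = J/kg (equivalent dose = energy per mass),
      = m²·s⁻².
  C = A·s = s·A (charge = current × time).
  So C⁻¹ = s⁻¹·A⁻¹.
  Combining: W⁻¹·J²·cd²·T⁻¹·Sv·A·C⁻¹ = (kg⁻¹·m⁻²·s³) · (kg²·m⁴·s⁻⁴) · cd² · (kg⁻¹·s²·A) · (m²·s⁻²) · A · (s⁻¹·A⁻¹) = m⁴·s⁻²·A·cd².
Left is kg·m⁴·s⁻⁴·cd²; right is m⁴·s⁻²·A·cd² — different.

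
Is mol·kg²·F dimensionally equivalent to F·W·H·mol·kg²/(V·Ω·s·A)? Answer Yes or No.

Left side:
  F = C/V (capacitance = charge per voltage),
      = A·s/(kg·m²·s⁻³·A⁻¹) (substituting C and V),
      = kg⁻¹·m⁻²·s⁴·A².
  Combining: mol·kg²·F = mol · kg² · (kg⁻¹·m⁻²·s⁴·A²) = kg·m⁻²·s⁴·A²·mol.
Right side:
  F = C/V (capacitance = charge per voltage),
      = A·s/(kg·m²·s⁻³·A⁻¹) (substituting C and V),
      = kg⁻¹·m⁻²·s⁴·A².
  V = W/A (potential = power per current),
      = kg·m²·s⁻³·A⁻¹.
  So V⁻¹ = kg⁻¹·m⁻²·s³·A.
  W = J/s (power = energy per time),
      = kg·m²·s⁻³.
  H = Wb/A (inductance = flux per current),
      = kg·m²·s⁻²·A⁻².
  Ω = V/A (resistance = voltage per current),
      = kg·m²·s⁻³·A⁻².
  So Ω⁻¹ = kg⁻¹·m⁻²·s³·A².
  Combining: F·V⁻¹·W·H·Ω⁻¹·mol·kg²·s⁻¹·A⁻¹ = (kg⁻¹·m⁻²·s⁴·A²) · (kg⁻¹·m⁻²·s³·A) · (kg·m²·s⁻³) · (kg·m²·s⁻²·A⁻²) · (kg⁻¹·m⁻²·s³·A²) · mol · kg² · s⁻¹ · A⁻¹ = kg·m⁻²·s⁴·A²·mol.
Both reduce to kg·m⁻²·s⁴·A²·mol.

Yes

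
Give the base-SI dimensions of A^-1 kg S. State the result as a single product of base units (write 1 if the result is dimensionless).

S = 1/Ω (conductance is reciprocal resistance),
    = kg⁻¹·m⁻²·s³·A².
Combining: A⁻¹·kg·S = A⁻¹ · kg · (kg⁻¹·m⁻²·s³·A²) = m⁻²·s³·A.

m⁻²·s³·A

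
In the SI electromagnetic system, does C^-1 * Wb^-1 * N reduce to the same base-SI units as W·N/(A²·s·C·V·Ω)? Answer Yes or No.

Left side:
  C = A·s = s·A (charge = current × time).
  So C⁻¹ = s⁻¹·A⁻¹.
  Wb = V·s (flux: a volt is a weber per second),
      = kg·m²·s⁻²·A⁻¹.
  So Wb⁻¹ = kg⁻¹·m⁻²·s²·A.
  N = kg·m/s² = kg·m·s⁻² (force = mass × acceleration).
  Combining: C⁻¹·Wb⁻¹·N = (s⁻¹·A⁻¹) · (kg⁻¹·m⁻²·s²·A) · (kg·m·s⁻²) = m⁻¹·s⁻¹.
Right side:
  W = J/s (power = energy per time),
      = kg·m²·s⁻³.
  C = A·s = s·A (charge = current × time).
  So C⁻¹ = s⁻¹·A⁻¹.
  N = kg·m/s² = kg·m·s⁻² (force = mass × acceleration).
  V = W/A (potential = power per current),
      = kg·m²·s⁻³·A⁻¹.
  So V⁻¹ = kg⁻¹·m⁻²·s³·A.
  Ω = V/A (resistance = voltage per current),
      = kg·m²·s⁻³·A⁻².
  So Ω⁻¹ = kg⁻¹·m⁻²·s³·A².
  Combining: A⁻²·W·s⁻¹·C⁻¹·N·V⁻¹·Ω⁻¹ = A⁻² · (kg·m²·s⁻³) · s⁻¹ · (s⁻¹·A⁻¹) · (kg·m·s⁻²) · (kg⁻¹·m⁻²·s³·A) · (kg⁻¹·m⁻²·s³·A²) = m⁻¹·s⁻¹.
Both reduce to m⁻¹·s⁻¹.

Yes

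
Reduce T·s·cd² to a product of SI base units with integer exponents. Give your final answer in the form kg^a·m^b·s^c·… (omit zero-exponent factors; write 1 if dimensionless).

T = Wb/m² (flux density = flux per area),
    = kg·s⁻²·A⁻¹.
Combining: T·s·cd² = (kg·s⁻²·A⁻¹) · s · cd² = kg·s⁻¹·A⁻¹·cd².

kg·s⁻¹·A⁻¹·cd²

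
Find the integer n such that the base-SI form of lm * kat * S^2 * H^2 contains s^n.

lm = cd·sr = cd (luminous flux; sr is dimensionless).
kat = mol/s = s⁻¹·mol (catalytic activity).
S = 1/Ω (conductance is reciprocal resistance),
    = kg⁻¹·m⁻²·s³·A².
So S² = kg⁻²·m⁻⁴·s⁶·A⁴.
H = Wb/A (inductance = flux per current),
    = kg·m²·s⁻²·A⁻².
So H² = kg²·m⁴·s⁻⁴·A⁻⁴.
Combining: lm·kat·S²·H² = cd · (s⁻¹·mol) · (kg⁻²·m⁻⁴·s⁶·A⁴) · (kg²·m⁴·s⁻⁴·A⁻⁴) = s·mol·cd.
The exponent of s is 1.

1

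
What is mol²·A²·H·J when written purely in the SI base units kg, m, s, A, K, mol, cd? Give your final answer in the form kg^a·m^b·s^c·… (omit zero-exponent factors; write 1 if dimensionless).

kg²·m⁴·s⁻⁴·mol²

H = Wb/A (inductance = flux per current),
    = kg·m²·s⁻²·A⁻².
J = N·m (work = force × distance),
    = kg·m²·s⁻².
Combining: mol²·A²·H·J = mol² · A² · (kg·m²·s⁻²·A⁻²) · (kg·m²·s⁻²) = kg²·m⁴·s⁻⁴·mol².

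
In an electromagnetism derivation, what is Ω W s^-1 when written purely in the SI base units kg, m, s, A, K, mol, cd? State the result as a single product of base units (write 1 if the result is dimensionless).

kg²·m⁴·s⁻⁷·A⁻²

Ω = kg·m²·s⁻³·A⁻².
W = kg·m²·s⁻³.
Combining: Ω·W·s⁻¹ = (kg·m²·s⁻³·A⁻²) · (kg·m²·s⁻³) · s⁻¹ = kg²·m⁴·s⁻⁷·A⁻².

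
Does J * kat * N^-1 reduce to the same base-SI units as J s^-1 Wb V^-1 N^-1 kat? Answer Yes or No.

Yes

Left side:
  J = kg·m²·s⁻².
  kat = s⁻¹·mol.
  N = kg·m·s⁻².
  So N⁻¹ = kg⁻¹·m⁻¹·s².
  Combining: J·kat·N⁻¹ = (kg·m²·s⁻²) · (s⁻¹·mol) · (kg⁻¹·m⁻¹·s²) = m·s⁻¹·mol.
Right side:
  J = N·m (work = force × distance),
      = kg·m²·s⁻².
  Wb = V·s (flux: a volt is a weber per second),
      = kg·m²·s⁻²·A⁻¹.
  V = W/A (potential = power per current),
      = kg·m²·s⁻³·A⁻¹.
  So V⁻¹ = kg⁻¹·m⁻²·s³·A.
  N = kg·m/s² = kg·m·s⁻² (force = mass × acceleration).
  So N⁻¹ = kg⁻¹·m⁻¹·s².
  kat = mol/s = s⁻¹·mol (catalytic activity).
  Combining: J·s⁻¹·Wb·V⁻¹·N⁻¹·kat = (kg·m²·s⁻²) · s⁻¹ · (kg·m²·s⁻²·A⁻¹) · (kg⁻¹·m⁻²·s³·A) · (kg⁻¹·m⁻¹·s²) · (s⁻¹·mol) = m·s⁻¹·mol.
Both reduce to m·s⁻¹·mol.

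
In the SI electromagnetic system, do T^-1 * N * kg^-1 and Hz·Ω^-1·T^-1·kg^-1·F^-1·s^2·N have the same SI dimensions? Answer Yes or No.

Yes

Left side:
  T = kg·s⁻²·A⁻¹.
  So T⁻¹ = kg⁻¹·s²·A.
  N = kg·m·s⁻².
  Combining: T⁻¹·N·kg⁻¹ = (kg⁻¹·s²·A) · (kg·m·s⁻²) · kg⁻¹ = kg⁻¹·m·A.
Right side:
  Hz = s⁻¹.
  Ω = kg·m²·s⁻³·A⁻².
  So Ω⁻¹ = kg⁻¹·m⁻²·s³·A².
  T = kg·s⁻²·A⁻¹.
  So T⁻¹ = kg⁻¹·s²·A.
  F = kg⁻¹·m⁻²·s⁴·A².
  So F⁻¹ = kg·m²·s⁻⁴·A⁻².
  N = kg·m·s⁻².
  Combining: Hz·Ω⁻¹·T⁻¹·kg⁻¹·F⁻¹·s²·N = s⁻¹ · (kg⁻¹·m⁻²·s³·A²) · (kg⁻¹·s²·A) · kg⁻¹ · (kg·m²·s⁻⁴·A⁻²) · s² · (kg·m·s⁻²) = kg⁻¹·m·A.
Both reduce to kg⁻¹·m·A.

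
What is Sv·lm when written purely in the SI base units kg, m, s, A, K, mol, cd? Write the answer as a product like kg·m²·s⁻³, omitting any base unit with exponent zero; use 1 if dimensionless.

m²·s⁻²·cd

Sv = J/kg (equivalent dose = energy per mass),
    = m²·s⁻².
lm = cd·sr = cd (luminous flux; sr is dimensionless).
Combining: Sv·lm = (m²·s⁻²) · cd = m²·s⁻²·cd.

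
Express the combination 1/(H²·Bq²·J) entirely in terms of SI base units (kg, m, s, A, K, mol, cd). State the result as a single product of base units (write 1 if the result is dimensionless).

kg⁻³·m⁻⁶·s⁸·A⁴

H = Wb/A (inductance = flux per current),
    = kg·m²·s⁻²·A⁻².
So H⁻² = kg⁻²·m⁻⁴·s⁴·A⁴.
Bq = 1/s = s⁻¹ (activity is decays per second).
So Bq⁻² = s².
J = N·m (work = force × distance),
    = kg·m²·s⁻².
So J⁻¹ = kg⁻¹·m⁻²·s².
Combining: H⁻²·Bq⁻²·J⁻¹ = (kg⁻²·m⁻⁴·s⁴·A⁴) · s² · (kg⁻¹·m⁻²·s²) = kg⁻³·m⁻⁶·s⁸·A⁴.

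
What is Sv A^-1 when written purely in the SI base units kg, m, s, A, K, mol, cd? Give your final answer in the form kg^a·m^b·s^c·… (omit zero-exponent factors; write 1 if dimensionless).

Sv = J/kg (equivalent dose = energy per mass),
    = m²·s⁻².
Combining: Sv·A⁻¹ = (m²·s⁻²) · A⁻¹ = m²·s⁻²·A⁻¹.

m²·s⁻²·A⁻¹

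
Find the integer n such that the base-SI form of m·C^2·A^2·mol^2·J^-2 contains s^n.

6

C = A·s = s·A (charge = current × time).
So C² = s²·A².
J = N·m (work = force × distance),
    = kg·m²·s⁻².
So J⁻² = kg⁻²·m⁻⁴·s⁴.
Combining: m·C²·A²·mol²·J⁻² = m · (s²·A²) · A² · mol² · (kg⁻²·m⁻⁴·s⁴) = kg⁻²·m⁻³·s⁶·A⁴·mol².
The exponent of s is 6.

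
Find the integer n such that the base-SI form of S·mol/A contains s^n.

3

S = 1/Ω (conductance is reciprocal resistance),
    = kg⁻¹·m⁻²·s³·A².
Combining: S·mol·A⁻¹ = (kg⁻¹·m⁻²·s³·A²) · mol · A⁻¹ = kg⁻¹·m⁻²·s³·A·mol.
The exponent of s is 3.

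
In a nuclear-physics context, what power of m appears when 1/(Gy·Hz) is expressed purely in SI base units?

-2

Gy = m²·s⁻².
So Gy⁻¹ = m⁻²·s².
Hz = s⁻¹.
So Hz⁻¹ = s.
Combining: Gy⁻¹·Hz⁻¹ = (m⁻²·s²) · s = m⁻²·s³.
The exponent of m is -2.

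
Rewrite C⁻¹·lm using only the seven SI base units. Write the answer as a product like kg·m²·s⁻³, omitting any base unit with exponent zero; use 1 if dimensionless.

C = s·A.
So C⁻¹ = s⁻¹·A⁻¹.
lm = cd.
Combining: C⁻¹·lm = (s⁻¹·A⁻¹) · cd = s⁻¹·A⁻¹·cd.

s⁻¹·A⁻¹·cd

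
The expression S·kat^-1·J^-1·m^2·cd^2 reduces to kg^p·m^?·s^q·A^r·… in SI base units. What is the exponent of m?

S = kg⁻¹·m⁻²·s³·A².
kat = s⁻¹·mol.
So kat⁻¹ = s·mol⁻¹.
J = kg·m²·s⁻².
So J⁻¹ = kg⁻¹·m⁻²·s².
Combining: S·kat⁻¹·J⁻¹·m²·cd² = (kg⁻¹·m⁻²·s³·A²) · (s·mol⁻¹) · (kg⁻¹·m⁻²·s²) · m² · cd² = kg⁻²·m⁻²·s⁶·A²·mol⁻¹·cd².
The exponent of m is -2.

-2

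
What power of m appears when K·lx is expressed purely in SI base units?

-2

lx = m⁻²·cd.
Combining: K·lx = K · (m⁻²·cd) = m⁻²·K·cd.
The exponent of m is -2.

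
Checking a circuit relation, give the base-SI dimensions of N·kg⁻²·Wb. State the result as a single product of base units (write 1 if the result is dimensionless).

m³·s⁻⁴·A⁻¹

N = kg·m·s⁻².
Wb = kg·m²·s⁻²·A⁻¹.
Combining: N·kg⁻²·Wb = (kg·m·s⁻²) · kg⁻² · (kg·m²·s⁻²·A⁻¹) = m³·s⁻⁴·A⁻¹.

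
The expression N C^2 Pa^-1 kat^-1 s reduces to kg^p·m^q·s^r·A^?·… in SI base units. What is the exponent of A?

N = kg·m·s⁻².
C = s·A.
So C² = s²·A².
Pa = kg·m⁻¹·s⁻².
So Pa⁻¹ = kg⁻¹·m·s².
kat = s⁻¹·mol.
So kat⁻¹ = s·mol⁻¹.
Combining: N·C²·Pa⁻¹·kat⁻¹·s = (kg·m·s⁻²) · (s²·A²) · (kg⁻¹·m·s²) · (s·mol⁻¹) · s = m²·s⁴·A²·mol⁻¹.
The exponent of A is 2.

2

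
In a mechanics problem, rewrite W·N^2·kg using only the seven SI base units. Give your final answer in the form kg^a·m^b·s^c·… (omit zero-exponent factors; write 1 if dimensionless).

kg⁴·m⁴·s⁻⁷

W = J/s (power = energy per time),
    = kg·m²·s⁻³.
N = kg·m/s² = kg·m·s⁻² (force = mass × acceleration).
So N² = kg²·m²·s⁻⁴.
Combining: W·N²·kg = (kg·m²·s⁻³) · (kg²·m²·s⁻⁴) · kg = kg⁴·m⁴·s⁻⁷.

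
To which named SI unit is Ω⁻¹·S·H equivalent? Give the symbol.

Ω = kg·m²·s⁻³·A⁻².
So Ω⁻¹ = kg⁻¹·m⁻²·s³·A².
S = kg⁻¹·m⁻²·s³·A².
H = kg·m²·s⁻²·A⁻².
Combining: Ω⁻¹·S·H = (kg⁻¹·m⁻²·s³·A²) · (kg⁻¹·m⁻²·s³·A²) · (kg·m²·s⁻²·A⁻²) = kg⁻¹·m⁻²·s⁴·A².
kg⁻¹·m⁻²·s⁴·A² is the base-SI form of the farad.

F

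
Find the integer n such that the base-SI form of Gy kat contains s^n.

Gy = J/kg (absorbed dose = energy per mass),
    = m²·s⁻².
kat = mol/s = s⁻¹·mol (catalytic activity).
Combining: Gy·kat = (m²·s⁻²) · (s⁻¹·mol) = m²·s⁻³·mol.
The exponent of s is -3.

-3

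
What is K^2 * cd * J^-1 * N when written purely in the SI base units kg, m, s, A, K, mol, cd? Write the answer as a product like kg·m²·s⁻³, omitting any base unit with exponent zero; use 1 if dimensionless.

m⁻¹·K²·cd

J = N·m (work = force × distance),
    = kg·m²·s⁻².
So J⁻¹ = kg⁻¹·m⁻²·s².
N = kg·m/s² = kg·m·s⁻² (force = mass × acceleration).
Combining: K²·cd·J⁻¹·N = K² · cd · (kg⁻¹·m⁻²·s²) · (kg·m·s⁻²) = m⁻¹·K²·cd.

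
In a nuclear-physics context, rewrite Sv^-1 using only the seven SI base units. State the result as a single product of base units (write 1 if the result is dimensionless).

Sv = J/kg (equivalent dose = energy per mass),
    = m²·s⁻².
So Sv⁻¹ = m⁻²·s².

m⁻²·s²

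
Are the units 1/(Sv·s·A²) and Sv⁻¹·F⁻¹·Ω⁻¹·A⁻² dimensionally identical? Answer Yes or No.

Left side:
  Sv = J/kg (equivalent dose = energy per mass),
      = m²·s⁻².
  So Sv⁻¹ = m⁻²·s².
  Combining: Sv⁻¹·s⁻¹·A⁻² = (m⁻²·s²) · s⁻¹ · A⁻² = m⁻²·s·A⁻².
Right side:
  Sv = J/kg (equivalent dose = energy per mass),
      = m²·s⁻².
  So Sv⁻¹ = m⁻²·s².
  F = C/V (capacitance = charge per voltage),
      = A·s/(kg·m²·s⁻³·A⁻¹) (substituting C and V),
      = kg⁻¹·m⁻²·s⁴·A².
  So F⁻¹ = kg·m²·s⁻⁴·A⁻².
  Ω = V/A (resistance = voltage per current),
      = kg·m²·s⁻³·A⁻².
  So Ω⁻¹ = kg⁻¹·m⁻²·s³·A².
  Combining: Sv⁻¹·F⁻¹·Ω⁻¹·A⁻² = (m⁻²·s²) · (kg·m²·s⁻⁴·A⁻²) · (kg⁻¹·m⁻²·s³·A²) · A⁻² = m⁻²·s·A⁻².
Both reduce to m⁻²·s·A⁻².

Yes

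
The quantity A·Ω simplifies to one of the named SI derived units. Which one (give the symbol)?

V

Ω = V/A (resistance = voltage per current),
    = kg·m²·s⁻³·A⁻².
Combining: A·Ω = A · (kg·m²·s⁻³·A⁻²) = kg·m²·s⁻³·A⁻¹.
kg·m²·s⁻³·A⁻¹ is the base-SI form of the volt.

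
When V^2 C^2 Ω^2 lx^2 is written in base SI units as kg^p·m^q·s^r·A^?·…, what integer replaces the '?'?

V = W/A (potential = power per current),
    = kg·m²·s⁻³·A⁻¹.
So V² = kg²·m⁴·s⁻⁶·A⁻².
C = A·s = s·A (charge = current × time).
So C² = s²·A².
Ω = V/A (resistance = voltage per current),
    = kg·m²·s⁻³·A⁻².
So Ω² = kg²·m⁴·s⁻⁶·A⁻⁴.
lx = lm/m² (illuminance = luminous flux per area),
    = m⁻²·cd.
So lx² = m⁻⁴·cd².
Combining: V²·C²·Ω²·lx² = (kg²·m⁴·s⁻⁶·A⁻²) · (s²·A²) · (kg²·m⁴·s⁻⁶·A⁻⁴) · (m⁻⁴·cd²) = kg⁴·m⁴·s⁻¹⁰·A⁻⁴·cd².
The exponent of A is -4.

-4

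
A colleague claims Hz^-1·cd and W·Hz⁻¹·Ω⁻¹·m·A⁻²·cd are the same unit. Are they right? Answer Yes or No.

Left side:
  Hz = 1/s = s⁻¹ (frequency is cycles per second).
  So Hz⁻¹ = s.
  Combining: Hz⁻¹·cd = s · cd = s·cd.
Right side:
  W = kg·m²·s⁻³.
  Hz = s⁻¹.
  So Hz⁻¹ = s.
  Ω = kg·m²·s⁻³·A⁻².
  So Ω⁻¹ = kg⁻¹·m⁻²·s³·A².
  Combining: W·Hz⁻¹·Ω⁻¹·m·A⁻²·cd = (kg·m²·s⁻³) · s · (kg⁻¹·m⁻²·s³·A²) · m · A⁻² · cd = m·s·cd.
Left is s·cd; right is m·s·cd — different.

No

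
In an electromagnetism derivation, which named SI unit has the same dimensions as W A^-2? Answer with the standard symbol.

W = J/s (power = energy per time),
    = kg·m²·s⁻³.
Combining: W·A⁻² = (kg·m²·s⁻³) · A⁻² = kg·m²·s⁻³·A⁻².
kg·m²·s⁻³·A⁻² is the base-SI form of the ohm.

Ω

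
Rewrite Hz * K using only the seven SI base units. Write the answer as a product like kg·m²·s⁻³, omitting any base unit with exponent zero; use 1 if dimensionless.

s⁻¹·K

Hz = s⁻¹.
Combining: Hz·K = s⁻¹ · K = s⁻¹·K.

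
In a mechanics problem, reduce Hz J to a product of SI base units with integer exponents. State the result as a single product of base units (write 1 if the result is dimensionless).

Hz = 1/s = s⁻¹ (frequency is cycles per second).
J = N·m (work = force × distance),
    = kg·m²·s⁻².
Combining: Hz·J = s⁻¹ · (kg·m²·s⁻²) = kg·m²·s⁻³.

kg·m²·s⁻³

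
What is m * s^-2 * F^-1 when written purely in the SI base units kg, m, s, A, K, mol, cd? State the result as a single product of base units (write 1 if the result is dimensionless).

kg·m³·s⁻⁶·A⁻²

F = C/V (capacitance = charge per voltage),
    = A·s/(kg·m²·s⁻³·A⁻¹) (substituting C and V),
    = kg⁻¹·m⁻²·s⁴·A².
So F⁻¹ = kg·m²·s⁻⁴·A⁻².
Combining: m·s⁻²·F⁻¹ = m · s⁻² · (kg·m²·s⁻⁴·A⁻²) = kg·m³·s⁻⁶·A⁻².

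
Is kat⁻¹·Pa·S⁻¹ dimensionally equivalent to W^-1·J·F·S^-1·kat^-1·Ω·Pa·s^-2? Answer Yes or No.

Yes

Left side:
  kat = mol/s = s⁻¹·mol (catalytic activity).
  So kat⁻¹ = s·mol⁻¹.
  Pa = N/m² (pressure = force per area),
      = kg·m⁻¹·s⁻².
  S = 1/Ω (conductance is reciprocal resistance),
      = kg⁻¹·m⁻²·s³·A².
  So S⁻¹ = kg·m²·s⁻³·A⁻².
  Combining: kat⁻¹·Pa·S⁻¹ = (s·mol⁻¹) · (kg·m⁻¹·s⁻²) · (kg·m²·s⁻³·A⁻²) = kg²·m·s⁻⁴·A⁻²·mol⁻¹.
Right side:
  W = J/s (power = energy per time),
      = kg·m²·s⁻³.
  So W⁻¹ = kg⁻¹·m⁻²·s³.
  J = N·m (work = force × distance),
      = kg·m²·s⁻².
  F = C/V (capacitance = charge per voltage),
      = A·s/(kg·m²·s⁻³·A⁻¹) (substituting C and V),
      = kg⁻¹·m⁻²·s⁴·A².
  S = 1/Ω (conductance is reciprocal resistance),
      = kg⁻¹·m⁻²·s³·A².
  So S⁻¹ = kg·m²·s⁻³·A⁻².
  kat = mol/s = s⁻¹·mol (catalytic activity).
  So kat⁻¹ = s·mol⁻¹.
  Ω = V/A (resistance = voltage per current),
      = kg·m²·s⁻³·A⁻².
  Pa = N/m² (pressure = force per area),
      = kg·m⁻¹·s⁻².
  Combining: W⁻¹·J·F·S⁻¹·kat⁻¹·Ω·Pa·s⁻² = (kg⁻¹·m⁻²·s³) · (kg·m²·s⁻²) · (kg⁻¹·m⁻²·s⁴·A²) · (kg·m²·s⁻³·A⁻²) · (s·mol⁻¹) · (kg·m²·s⁻³·A⁻²) · (kg·m⁻¹·s⁻²) · s⁻² = kg²·m·s⁻⁴·A⁻²·mol⁻¹.
Both reduce to kg²·m·s⁻⁴·A⁻²·mol⁻¹.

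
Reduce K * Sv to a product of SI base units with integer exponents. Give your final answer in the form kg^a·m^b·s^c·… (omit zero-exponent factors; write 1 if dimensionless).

Sv = J/kg (equivalent dose = energy per mass),
    = m²·s⁻².
Combining: K·Sv = K · (m²·s⁻²) = m²·s⁻²·K.

m²·s⁻²·K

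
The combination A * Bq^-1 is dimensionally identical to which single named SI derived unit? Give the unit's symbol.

Bq = 1/s = s⁻¹ (activity is decays per second).
So Bq⁻¹ = s.
Combining: A·Bq⁻¹ = A · s = s·A.
s·A is the base-SI form of the coulomb.

C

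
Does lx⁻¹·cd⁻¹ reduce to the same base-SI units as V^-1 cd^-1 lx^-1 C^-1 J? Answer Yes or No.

Left side:
  lx = m⁻²·cd.
  So lx⁻¹ = m²·cd⁻¹.
  Combining: lx⁻¹·cd⁻¹ = (m²·cd⁻¹) · cd⁻¹ = m²·cd⁻².
Right side:
  V = W/A (potential = power per current),
      = kg·m²·s⁻³·A⁻¹.
  So V⁻¹ = kg⁻¹·m⁻²·s³·A.
  lx = lm/m² (illuminance = luminous flux per area),
      = m⁻²·cd.
  So lx⁻¹ = m²·cd⁻¹.
  C = A·s = s·A (charge = current × time).
  So C⁻¹ = s⁻¹·A⁻¹.
  J = N·m (work = force × distance),
      = kg·m²·s⁻².
  Combining: V⁻¹·cd⁻¹·lx⁻¹·C⁻¹·J = (kg⁻¹·m⁻²·s³·A) · cd⁻¹ · (m²·cd⁻¹) · (s⁻¹·A⁻¹) · (kg·m²·s⁻²) = m²·cd⁻².
Both reduce to m²·cd⁻².

Yes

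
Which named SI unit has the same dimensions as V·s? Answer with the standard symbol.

Wb

V = W/A (potential = power per current),
    = kg·m²·s⁻³·A⁻¹.
Combining: V·s = (kg·m²·s⁻³·A⁻¹) · s = kg·m²·s⁻²·A⁻¹.
kg·m²·s⁻²·A⁻¹ is the base-SI form of the weber.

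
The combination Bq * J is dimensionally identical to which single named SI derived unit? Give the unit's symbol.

W

Bq = 1/s = s⁻¹ (activity is decays per second).
J = N·m (work = force × distance),
    = kg·m²·s⁻².
Combining: Bq·J = s⁻¹ · (kg·m²·s⁻²) = kg·m²·s⁻³.
kg·m²·s⁻³ is the base-SI form of the watt.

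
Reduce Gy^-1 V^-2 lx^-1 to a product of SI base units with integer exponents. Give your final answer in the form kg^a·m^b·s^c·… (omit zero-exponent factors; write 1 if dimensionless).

Gy = m²·s⁻².
So Gy⁻¹ = m⁻²·s².
V = kg·m²·s⁻³·A⁻¹.
So V⁻² = kg⁻²·m⁻⁴·s⁶·A².
lx = m⁻²·cd.
So lx⁻¹ = m²·cd⁻¹.
Combining: Gy⁻¹·V⁻²·lx⁻¹ = (m⁻²·s²) · (kg⁻²·m⁻⁴·s⁶·A²) · (m²·cd⁻¹) = kg⁻²·m⁻⁴·s⁸·A²·cd⁻¹.

kg⁻²·m⁻⁴·s⁸·A²·cd⁻¹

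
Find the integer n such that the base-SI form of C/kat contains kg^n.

0

kat = mol/s = s⁻¹·mol (catalytic activity).
So kat⁻¹ = s·mol⁻¹.
C = A·s = s·A (charge = current × time).
Combining: kat⁻¹·C = (s·mol⁻¹) · (s·A) = s²·A·mol⁻¹.
The exponent of kg is 0.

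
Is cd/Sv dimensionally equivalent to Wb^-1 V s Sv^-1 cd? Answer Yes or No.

Left side:
  Sv = J/kg (equivalent dose = energy per mass),
      = m²·s⁻².
  So Sv⁻¹ = m⁻²·s².
  Combining: cd·Sv⁻¹ = cd · (m⁻²·s²) = m⁻²·s²·cd.
Right side:
  Wb = V·s (flux: a volt is a weber per second),
      = kg·m²·s⁻²·A⁻¹.
  So Wb⁻¹ = kg⁻¹·m⁻²·s²·A.
  V = W/A (potential = power per current),
      = kg·m²·s⁻³·A⁻¹.
  Sv = J/kg (equivalent dose = energy per mass),
      = m²·s⁻².
  So Sv⁻¹ = m⁻²·s².
  Combining: Wb⁻¹·V·s·Sv⁻¹·cd = (kg⁻¹·m⁻²·s²·A) · (kg·m²·s⁻³·A⁻¹) · s · (m⁻²·s²) · cd = m⁻²·s²·cd.
Both reduce to m⁻²·s²·cd.

Yes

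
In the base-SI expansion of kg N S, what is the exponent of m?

N = kg·m·s⁻².
S = kg⁻¹·m⁻²·s³·A².
Combining: kg·N·S = kg · (kg·m·s⁻²) · (kg⁻¹·m⁻²·s³·A²) = kg·m⁻¹·s·A².
The exponent of m is -1.

-1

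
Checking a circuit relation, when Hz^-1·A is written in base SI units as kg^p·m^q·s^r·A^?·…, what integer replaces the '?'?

1

Hz = s⁻¹.
So Hz⁻¹ = s.
Combining: Hz⁻¹·A = s · A = s·A.
The exponent of A is 1.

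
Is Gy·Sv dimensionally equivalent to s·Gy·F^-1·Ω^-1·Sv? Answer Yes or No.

Left side:
  Gy = J/kg (absorbed dose = energy per mass),
      = m²·s⁻².
  Sv = J/kg (equivalent dose = energy per mass),
      = m²·s⁻².
  Combining: Gy·Sv = (m²·s⁻²) · (m²·s⁻²) = m⁴·s⁻⁴.
Right side:
  Gy = J/kg (absorbed dose = energy per mass),
      = m²·s⁻².
  F = C/V (capacitance = charge per voltage),
      = A·s/(kg·m²·s⁻³·A⁻¹) (substituting C and V),
      = kg⁻¹·m⁻²·s⁴·A².
  So F⁻¹ = kg·m²·s⁻⁴·A⁻².
  Ω = V/A (resistance = voltage per current),
      = kg·m²·s⁻³·A⁻².
  So Ω⁻¹ = kg⁻¹·m⁻²·s³·A².
  Sv = J/kg (equivalent dose = energy per mass),
      = m²·s⁻².
  Combining: s·Gy·F⁻¹·Ω⁻¹·Sv = s · (m²·s⁻²) · (kg·m²·s⁻⁴·A⁻²) · (kg⁻¹·m⁻²·s³·A²) · (m²·s⁻²) = m⁴·s⁻⁴.
Both reduce to m⁴·s⁻⁴.

Yes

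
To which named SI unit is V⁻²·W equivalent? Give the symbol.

S

V = kg·m²·s⁻³·A⁻¹.
So V⁻² = kg⁻²·m⁻⁴·s⁶·A².
W = kg·m²·s⁻³.
Combining: V⁻²·W = (kg⁻²·m⁻⁴·s⁶·A²) · (kg·m²·s⁻³) = kg⁻¹·m⁻²·s³·A².
kg⁻¹·m⁻²·s³·A² is the base-SI form of the siemens.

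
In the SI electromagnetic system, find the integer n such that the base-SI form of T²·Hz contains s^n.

-5

T = Wb/m² (flux density = flux per area),
    = kg·s⁻²·A⁻¹.
So T² = kg²·s⁻⁴·A⁻².
Hz = 1/s = s⁻¹ (frequency is cycles per second).
Combining: T²·Hz = (kg²·s⁻⁴·A⁻²) · s⁻¹ = kg²·s⁻⁵·A⁻².
The exponent of s is -5.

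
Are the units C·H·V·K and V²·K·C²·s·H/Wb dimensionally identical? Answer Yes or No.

Left side:
  C = A·s = s·A (charge = current × time).
  H = Wb/A (inductance = flux per current),
      = kg·m²·s⁻²·A⁻².
  V = W/A (potential = power per current),
      = kg·m²·s⁻³·A⁻¹.
  Combining: C·H·V·K = (s·A) · (kg·m²·s⁻²·A⁻²) · (kg·m²·s⁻³·A⁻¹) · K = kg²·m⁴·s⁻⁴·A⁻²·K.
Right side:
  V = W/A (potential = power per current),
      = kg·m²·s⁻³·A⁻¹.
  So V² = kg²·m⁴·s⁻⁶·A⁻².
  C = A·s = s·A (charge = current × time).
  So C² = s²·A².
  Wb = V·s (flux: a volt is a weber per second),
      = kg·m²·s⁻²·A⁻¹.
  So Wb⁻¹ = kg⁻¹·m⁻²·s²·A.
  H = Wb/A (inductance = flux per current),
      = kg·m²·s⁻²·A⁻².
  Combining: V²·K·C²·s·Wb⁻¹·H = (kg²·m⁴·s⁻⁶·A⁻²) · K · (s²·A²) · s · (kg⁻¹·m⁻²·s²·A) · (kg·m²·s⁻²·A⁻²) = kg²·m⁴·s⁻³·A⁻¹·K.
Left is kg²·m⁴·s⁻⁴·A⁻²·K; right is kg²·m⁴·s⁻³·A⁻¹·K — different.

No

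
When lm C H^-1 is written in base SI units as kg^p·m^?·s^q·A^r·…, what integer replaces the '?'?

-2

lm = cd.
C = s·A.
H = kg·m²·s⁻²·A⁻².
So H⁻¹ = kg⁻¹·m⁻²·s²·A².
Combining: lm·C·H⁻¹ = cd · (s·A) · (kg⁻¹·m⁻²·s²·A²) = kg⁻¹·m⁻²·s³·A³·cd.
The exponent of m is -2.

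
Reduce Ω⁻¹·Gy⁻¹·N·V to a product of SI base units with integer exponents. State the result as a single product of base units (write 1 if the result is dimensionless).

Ω = V/A (resistance = voltage per current),
    = kg·m²·s⁻³·A⁻².
So Ω⁻¹ = kg⁻¹·m⁻²·s³·A².
Gy = J/kg (absorbed dose = energy per mass),
    = m²·s⁻².
So Gy⁻¹ = m⁻²·s².
N = kg·m/s² = kg·m·s⁻² (force = mass × acceleration).
V = W/A (potential = power per current),
    = kg·m²·s⁻³·A⁻¹.
Combining: Ω⁻¹·Gy⁻¹·N·V = (kg⁻¹·m⁻²·s³·A²) · (m⁻²·s²) · (kg·m·s⁻²) · (kg·m²·s⁻³·A⁻¹) = kg·m⁻¹·A.

kg·m⁻¹·A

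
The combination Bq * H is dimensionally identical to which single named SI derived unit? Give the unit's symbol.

Ω

Bq = 1/s = s⁻¹ (activity is decays per second).
H = Wb/A (inductance = flux per current),
    = kg·m²·s⁻²·A⁻².
Combining: Bq·H = s⁻¹ · (kg·m²·s⁻²·A⁻²) = kg·m²·s⁻³·A⁻².
kg·m²·s⁻³·A⁻² is the base-SI form of the ohm.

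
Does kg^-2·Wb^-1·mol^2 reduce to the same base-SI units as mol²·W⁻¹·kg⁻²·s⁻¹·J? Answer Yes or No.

Left side:
  Wb = V·s (flux: a volt is a weber per second),
      = kg·m²·s⁻²·A⁻¹.
  So Wb⁻¹ = kg⁻¹·m⁻²·s²·A.
  Combining: kg⁻²·Wb⁻¹·mol² = kg⁻² · (kg⁻¹·m⁻²·s²·A) · mol² = kg⁻³·m⁻²·s²·A·mol².
Right side:
  W = J/s (power = energy per time),
      = kg·m²·s⁻³.
  So W⁻¹ = kg⁻¹·m⁻²·s³.
  J = N·m (work = force × distance),
      = kg·m²·s⁻².
  Combining: mol²·W⁻¹·kg⁻²·s⁻¹·J = mol² · (kg⁻¹·m⁻²·s³) · kg⁻² · s⁻¹ · (kg·m²·s⁻²) = kg⁻²·mol².
Left is kg⁻³·m⁻²·s²·A·mol²; right is kg⁻²·mol² — different.

No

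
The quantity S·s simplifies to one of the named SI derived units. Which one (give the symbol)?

F

S = 1/Ω (conductance is reciprocal resistance),
    = kg⁻¹·m⁻²·s³·A².
Combining: S·s = (kg⁻¹·m⁻²·s³·A²) · s = kg⁻¹·m⁻²·s⁴·A².
kg⁻¹·m⁻²·s⁴·A² is the base-SI form of the farad.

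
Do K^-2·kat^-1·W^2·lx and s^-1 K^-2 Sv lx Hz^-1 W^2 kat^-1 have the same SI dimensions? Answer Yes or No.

Left side:
  kat = s⁻¹·mol.
  So kat⁻¹ = s·mol⁻¹.
  W = kg·m²·s⁻³.
  So W² = kg²·m⁴·s⁻⁶.
  lx = m⁻²·cd.
  Combining: K⁻²·kat⁻¹·W²·lx = K⁻² · (s·mol⁻¹) · (kg²·m⁴·s⁻⁶) · (m⁻²·cd) = kg²·m²·s⁻⁵·K⁻²·mol⁻¹·cd.
Right side:
  Sv = m²·s⁻².
  lx = m⁻²·cd.
  Hz = s⁻¹.
  So Hz⁻¹ = s.
  W = kg·m²·s⁻³.
  So W² = kg²·m⁴·s⁻⁶.
  kat = s⁻¹·mol.
  So kat⁻¹ = s·mol⁻¹.
  Combining: s⁻¹·K⁻²·Sv·lx·Hz⁻¹·W²·kat⁻¹ = s⁻¹ · K⁻² · (m²·s⁻²) · (m⁻²·cd) · s · (kg²·m⁴·s⁻⁶) · (s·mol⁻¹) = kg²·m⁴·s⁻⁷·K⁻²·mol⁻¹·cd.
Left is kg²·m²·s⁻⁵·K⁻²·mol⁻¹·cd; right is kg²·m⁴·s⁻⁷·K⁻²·mol⁻¹·cd — different.

No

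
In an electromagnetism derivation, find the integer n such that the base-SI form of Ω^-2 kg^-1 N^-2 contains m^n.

-6

Ω = kg·m²·s⁻³·A⁻².
So Ω⁻² = kg⁻²·m⁻⁴·s⁶·A⁴.
N = kg·m·s⁻².
So N⁻² = kg⁻²·m⁻²·s⁴.
Combining: Ω⁻²·kg⁻¹·N⁻² = (kg⁻²·m⁻⁴·s⁶·A⁴) · kg⁻¹ · (kg⁻²·m⁻²·s⁴) = kg⁻⁵·m⁻⁶·s¹⁰·A⁴.
The exponent of m is -6.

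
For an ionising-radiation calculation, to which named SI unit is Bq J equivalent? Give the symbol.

Bq = 1/s = s⁻¹ (activity is decays per second).
J = N·m (work = force × distance),
    = kg·m²·s⁻².
Combining: Bq·J = s⁻¹ · (kg·m²·s⁻²) = kg·m²·s⁻³.
kg·m²·s⁻³ is the base-SI form of the watt.

W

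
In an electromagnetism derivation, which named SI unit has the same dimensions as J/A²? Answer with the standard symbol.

J = N·m (work = force × distance),
    = kg·m²·s⁻².
Combining: J·A⁻² = (kg·m²·s⁻²) · A⁻² = kg·m²·s⁻²·A⁻².
kg·m²·s⁻²·A⁻² is the base-SI form of the henry.

H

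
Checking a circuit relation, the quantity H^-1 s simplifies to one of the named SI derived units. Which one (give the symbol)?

H = Wb/A (inductance = flux per current),
    = kg·m²·s⁻²·A⁻².
So H⁻¹ = kg⁻¹·m⁻²·s²·A².
Combining: H⁻¹·s = (kg⁻¹·m⁻²·s²·A²) · s = kg⁻¹·m⁻²·s³·A².
kg⁻¹·m⁻²·s³·A² is the base-SI form of the siemens.

S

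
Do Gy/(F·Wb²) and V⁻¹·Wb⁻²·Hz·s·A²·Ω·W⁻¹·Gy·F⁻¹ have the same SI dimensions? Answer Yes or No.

Left side:
  Gy = m²·s⁻².
  F = kg⁻¹·m⁻²·s⁴·A².
  So F⁻¹ = kg·m²·s⁻⁴·A⁻².
  Wb = kg·m²·s⁻²·A⁻¹.
  So Wb⁻² = kg⁻²·m⁻⁴·s⁴·A².
  Combining: Gy·F⁻¹·Wb⁻² = (m²·s⁻²) · (kg·m²·s⁻⁴·A⁻²) · (kg⁻²·m⁻⁴·s⁴·A²) = kg⁻¹·s⁻².
Right side:
  V = kg·m²·s⁻³·A⁻¹.
  So V⁻¹ = kg⁻¹·m⁻²·s³·A.
  Wb = kg·m²·s⁻²·A⁻¹.
  So Wb⁻² = kg⁻²·m⁻⁴·s⁴·A².
  Hz = s⁻¹.
  Ω = kg·m²·s⁻³·A⁻².
  W = kg·m²·s⁻³.
  So W⁻¹ = kg⁻¹·m⁻²·s³.
  Gy = m²·s⁻².
  F = kg⁻¹·m⁻²·s⁴·A².
  So F⁻¹ = kg·m²·s⁻⁴·A⁻².
  Combining: V⁻¹·Wb⁻²·Hz·s·A²·Ω·W⁻¹·Gy·F⁻¹ = (kg⁻¹·m⁻²·s³·A) · (kg⁻²·m⁻⁴·s⁴·A²) · s⁻¹ · s · A² · (kg·m²·s⁻³·A⁻²) · (kg⁻¹·m⁻²·s³) · (m²·s⁻²) · (kg·m²·s⁻⁴·A⁻²) = kg⁻²·m⁻²·s·A.
Left is kg⁻¹·s⁻²; right is kg⁻²·m⁻²·s·A — different.

No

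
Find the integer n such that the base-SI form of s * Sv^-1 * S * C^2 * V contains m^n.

-2

Sv = m²·s⁻².
So Sv⁻¹ = m⁻²·s².
S = kg⁻¹·m⁻²·s³·A².
C = s·A.
So C² = s²·A².
V = kg·m²·s⁻³·A⁻¹.
Combining: s·Sv⁻¹·S·C²·V = s · (m⁻²·s²) · (kg⁻¹·m⁻²·s³·A²) · (s²·A²) · (kg·m²·s⁻³·A⁻¹) = m⁻²·s⁵·A³.
The exponent of m is -2.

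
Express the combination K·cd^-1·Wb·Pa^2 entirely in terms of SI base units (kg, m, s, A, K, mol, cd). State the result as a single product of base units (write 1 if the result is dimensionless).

Wb = kg·m²·s⁻²·A⁻¹.
Pa = kg·m⁻¹·s⁻².
So Pa² = kg²·m⁻²·s⁻⁴.
Combining: K·cd⁻¹·Wb·Pa² = K · cd⁻¹ · (kg·m²·s⁻²·A⁻¹) · (kg²·m⁻²·s⁻⁴) = kg³·s⁻⁶·A⁻¹·K·cd⁻¹.

kg³·s⁻⁶·A⁻¹·K·cd⁻¹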